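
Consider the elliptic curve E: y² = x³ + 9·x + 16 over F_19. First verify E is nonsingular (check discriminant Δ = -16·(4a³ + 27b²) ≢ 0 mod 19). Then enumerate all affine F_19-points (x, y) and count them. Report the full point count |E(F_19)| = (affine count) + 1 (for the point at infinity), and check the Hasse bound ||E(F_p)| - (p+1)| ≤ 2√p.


Affine points = {(0, 4), (0, 15), (1, 8), (1, 11), (2, 2), (2, 17), (6, 1), (6, 18), (7, 2), (7, 17), (8, 7), (8, 12), (9, 3), (9, 16), (10, 2), (10, 17), (12, 3), (12, 16), (14, 6), (14, 13), (15, 7), (15, 12), (16, 0), (17, 3), (17, 16), (18, 5), (18, 14)}; affine count = 27; |E(F_19)| = 28.

Discriminant check: Δ ∝ 4a³ + 27b² = 4·9³ + 27·16² = 4·729 + 27·256 ≡ 5 (mod 19). Nonzero ⇒ E is nonsingular.
For each x ∈ F_19, compute rhs = x³ + 9·x + 16 mod 19, then count y ∈ F_19 with y² ≡ rhs.
  x = 0: rhs = 16, matching y values: 4, 15 (2 points).
  x = 1: rhs = 7, matching y values: 8, 11 (2 points).
  x = 2: rhs = 4, matching y values: 2, 17 (2 points).
  x = 3: rhs = 13, matching y values: none (0 points).
  x = 4: rhs = 2, matching y values: none (0 points).
  x = 5: rhs = 15, matching y values: none (0 points).
  x = 6: rhs = 1, matching y values: 1, 18 (2 points).
  x = 7: rhs = 4, matching y values: 2, 17 (2 points).
  x = 8: rhs = 11, matching y values: 7, 12 (2 points).
  x = 9: rhs = 9, matching y values: 3, 16 (2 points).
  x = 10: rhs = 4, matching y values: 2, 17 (2 points).
  x = 11: rhs = 2, matching y values: none (0 points).
  x = 12: rhs = 9, matching y values: 3, 16 (2 points).
  x = 13: rhs = 12, matching y values: none (0 points).
  x = 14: rhs = 17, matching y values: 6, 13 (2 points).
  x = 15: rhs = 11, matching y values: 7, 12 (2 points).
  x = 16: rhs = 0, matching y values: 0 (1 points).
  x = 17: rhs = 9, matching y values: 3, 16 (2 points).
  x = 18: rhs = 6, matching y values: 5, 14 (2 points).
Total affine count: 27.
Full point count |E(F_19)| = 27 + 1 = 28.
Hasse bound: |28 − (19+1)| = |8| = 8 ≤ 2√19 ≈ 8.7178 ✓.


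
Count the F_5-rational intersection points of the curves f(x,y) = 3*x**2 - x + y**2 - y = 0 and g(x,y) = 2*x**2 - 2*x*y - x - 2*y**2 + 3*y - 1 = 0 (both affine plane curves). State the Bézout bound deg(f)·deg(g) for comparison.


Common zeros: {(0, 1), (2, 0)}; count = 2; Bézout bound = 4.

deg(f) = 2, deg(g) = 2, so Bézout bound = 4.
Scan x ∈ F_5. For each x, list the y ∈ F_5 with f(x, y) ≡ 0 and those with g(x, y) ≡ 0 (mod 5); the common zeros in that column are the intersection.
  x = 0: f ≡ 0 at y ∈ {0, 1}; g ≡ 0 at y ∈ {1, 3}; common: {1}.
  x = 1: f ≡ 0 at y ∈ ∅; g ≡ 0 at y ∈ {0, 3}; common: ∅.
  x = 2: f ≡ 0 at y ∈ {0, 1}; g ≡ 0 at y ∈ {0, 2}; common: {0}.
  x = 3: f ≡ 0 at y ∈ {3}; g ≡ 0 at y ∈ {2, 4}; common: ∅.
  x = 4: f ≡ 0 at y ∈ {3}; g ≡ 0 at y ∈ {1, 4}; common: ∅.
Collecting: common zeros = {(0, 1), (2, 0)}, so the count is 2.
Comparison with the Bézout bound: 2 ≤ 4 = deg(f)·deg(g), as expected for curves with no common component (the affine F_5-count falls short of the bound because intersections may lie at infinity, over extension fields, or carry multiplicity).


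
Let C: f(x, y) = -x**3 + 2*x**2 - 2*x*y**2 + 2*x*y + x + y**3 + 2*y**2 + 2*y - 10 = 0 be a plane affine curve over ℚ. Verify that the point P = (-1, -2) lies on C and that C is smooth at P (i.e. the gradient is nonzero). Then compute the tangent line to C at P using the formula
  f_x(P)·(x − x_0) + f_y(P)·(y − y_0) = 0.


Tangent line at P: -18*x - 4*y - 26 = 0.

Step 1: f(-1, -2) = 0, so P lies on C.
Step 2: partial derivatives
  f_x(x, y) = -3*x**2 + 4*x - 2*y**2 + 2*y + 1, f_y(x, y) = -4*x*y + 2*x + 3*y**2 + 4*y + 2.
  f_x(P) = -18, f_y(P) = -4 (gradient nonzero, so P is smooth).
Step 3: tangent line at P: -18·(x − -1) + -4·(y − -2) = 0.
Expanding: -18*x - 4*y - 26 = 0.


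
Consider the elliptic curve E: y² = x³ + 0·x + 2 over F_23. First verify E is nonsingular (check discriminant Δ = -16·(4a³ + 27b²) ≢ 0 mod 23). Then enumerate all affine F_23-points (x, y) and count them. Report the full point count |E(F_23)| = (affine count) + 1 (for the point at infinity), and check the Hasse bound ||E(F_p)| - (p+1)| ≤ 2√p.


Affine points = {(0, 5), (0, 18), (1, 7), (1, 16), (3, 11), (3, 12), (5, 9), (5, 14), (7, 0), (8, 10), (8, 13), (9, 8), (9, 15), (10, 6), (10, 17), (14, 3), (14, 20), (16, 2), (16, 21), (17, 4), (17, 19), (22, 1), (22, 22)}; affine count = 23; |E(F_23)| = 24.

Discriminant check: Δ ∝ 4a³ + 27b² = 4·0³ + 27·2² = 4·0 + 27·4 ≡ 16 (mod 23). Nonzero ⇒ E is nonsingular.
For each x ∈ F_23, compute rhs = x³ + 0·x + 2 mod 23, then count y ∈ F_23 with y² ≡ rhs.
  x = 0: rhs = 2, matching y values: 5, 18 (2 points).
  x = 1: rhs = 3, matching y values: 7, 16 (2 points).
  x = 2: rhs = 10, matching y values: none (0 points).
  x = 3: rhs = 6, matching y values: 11, 12 (2 points).
  x = 4: rhs = 20, matching y values: none (0 points).
  x = 5: rhs = 12, matching y values: 9, 14 (2 points).
  x = 6: rhs = 11, matching y values: none (0 points).
  x = 7: rhs = 0, matching y values: 0 (1 points).
  x = 8: rhs = 8, matching y values: 10, 13 (2 points).
  x = 9: rhs = 18, matching y values: 8, 15 (2 points).
  x = 10: rhs = 13, matching y values: 6, 17 (2 points).
  x = 11: rhs = 22, matching y values: none (0 points).
  x = 12: rhs = 5, matching y values: none (0 points).
  x = 13: rhs = 14, matching y values: none (0 points).
  x = 14: rhs = 9, matching y values: 3, 20 (2 points).
  x = 15: rhs = 19, matching y values: none (0 points).
  x = 16: rhs = 4, matching y values: 2, 21 (2 points).
  x = 17: rhs = 16, matching y values: 4, 19 (2 points).
  x = 18: rhs = 15, matching y values: none (0 points).
  x = 19: rhs = 7, matching y values: none (0 points).
  x = 20: rhs = 21, matching y values: none (0 points).
  x = 21: rhs = 17, matching y values: none (0 points).
  x = 22: rhs = 1, matching y values: 1, 22 (2 points).
Total affine count: 23.
Full point count |E(F_23)| = 23 + 1 = 24.
Hasse bound: |24 − (23+1)| = |0| = 0 ≤ 2√23 ≈ 9.5917 ✓.


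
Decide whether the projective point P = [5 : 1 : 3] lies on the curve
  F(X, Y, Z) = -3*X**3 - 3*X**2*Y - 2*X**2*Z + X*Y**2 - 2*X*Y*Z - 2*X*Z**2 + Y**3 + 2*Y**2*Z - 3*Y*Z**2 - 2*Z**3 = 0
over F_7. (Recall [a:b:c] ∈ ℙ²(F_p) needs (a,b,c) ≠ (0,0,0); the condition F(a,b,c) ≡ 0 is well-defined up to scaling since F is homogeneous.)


F(5,1,3) ≡ 2 (mod 7); P is NOT on the curve.

Evaluate F(5, 1, 3) term-by-term (mod 7).
  -3*X**3 ↦ -3·125·1·1 = -375
  -3*X**2*Y ↦ -3·25·1·1 = -75
  -2*X**2*Z ↦ -2·25·1·3 = -150
  X*Y**2 ↦ 1·5·1·1 = 5
  -2*X*Y*Z ↦ -2·5·1·3 = -30
  -2*X*Z**2 ↦ -2·5·1·9 = -90
  Y**3 ↦ 1·1·1·1 = 1
  2*Y**2*Z ↦ 2·1·1·3 = 6
  -3*Y*Z**2 ↦ -3·1·1·9 = -27
  -2*Z**3 ↦ -2·1·1·27 = -54
Sum: F(5, 1, 3) = (-375) + (-75) + (-150) + (5) + (-30) + (-90) + (1) + (6) + (-27) + (-54) = -789.
Reducing mod 7: -789 ≡ 2 (mod 7).
Since F(a, b, c) ≡ 2 ≠ 0 (mod 7), P does NOT lie on the curve.


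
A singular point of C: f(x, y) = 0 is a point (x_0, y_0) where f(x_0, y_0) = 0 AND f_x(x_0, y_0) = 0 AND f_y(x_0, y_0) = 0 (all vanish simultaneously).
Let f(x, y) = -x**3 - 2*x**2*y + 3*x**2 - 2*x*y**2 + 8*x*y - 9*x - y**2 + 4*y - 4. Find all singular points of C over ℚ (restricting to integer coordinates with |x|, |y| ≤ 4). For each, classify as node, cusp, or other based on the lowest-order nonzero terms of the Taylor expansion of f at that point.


Singular points: {(-1, 3)}; classification: cusp.

Compute partial derivatives:
  f_x = -3*x**2 - 4*x*y + 6*x - 2*y**2 + 8*y - 9.
  f_y = -2*x**2 - 4*x*y + 8*x - 2*y + 4.
Scan x_0 ∈ {−4, ..., 4}. For each x_0, f_y(x_0, y) is a polynomial in y; find its integer roots y ∈ {−4, ..., 4}, then test f_x and f at those candidates.
  x = -4: f_y(-4, y) = 14*y - 60; no integer root y with |y| ≤ 4.
  x = -3: f_y(-3, y) = 10*y - 38; no integer root y with |y| ≤ 4.
  x = -2: f_y(-2, y) = 6*y - 20; no integer root y with |y| ≤ 4.
  x = -1: f_y(-1, y) = 2*y - 6; vanishes at y ∈ {3}. (-1, 3): f_x = 0, f = 0 — SINGULAR.
  x = 0: f_y(0, y) = 4 - 2*y; vanishes at y ∈ {2}. (0, 2): f_x = -1 ≠ 0.
  x = 1: f_y(1, y) = 10 - 6*y; no integer root y with |y| ≤ 4.
  x = 2: f_y(2, y) = 12 - 10*y; no integer root y with |y| ≤ 4.
  x = 3: f_y(3, y) = 10 - 14*y; no integer root y with |y| ≤ 4.
  x = 4: f_y(4, y) = 4 - 18*y; no integer root y with |y| ≤ 4.
Only singular point on the grid: (-1, 3).
Classify: substitute x = -1 + u, y = 3 + v and expand: f = -u**3 - 2*u**2*v - 2*u*v**2 + v**2.
No constant or linear terms (consistent with a singular point). Quadratic part: v**2. Cubic part: -u**3 - 2*u**2*v - 2*u*v**2.
The quadratic part v**2 is a perfect square, so there is a single (double) tangent line v = 0, i.e. y = 3. Restricting the cubic part to that line (v = 0) leaves -u**3 ≠ 0, so f is not divisible by v and the branch is v² ≈ u**3 to lowest order — this is a cusp.
Classification: cusp.


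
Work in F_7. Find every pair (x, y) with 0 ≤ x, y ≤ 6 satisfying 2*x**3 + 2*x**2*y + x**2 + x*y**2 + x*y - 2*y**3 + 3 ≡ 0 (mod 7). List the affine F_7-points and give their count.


Affine F_7-points: {(1, 2), (2, 2), (3, 4), (4, 0), (5, 1), (5, 2), (5, 3), (6, 1)}; count = 8.

For each of the 49 pairs (x, y) ∈ F_7², evaluate f(x, y) mod 7. Record the zeros.
  x = 0: [0↦3, 1↦1, 2↦1, 3↦5, 4↦1, 5↦5, 6↦5]  zeros at y ∈ ∅
  x = 1: [0↦6, 1↦1, 2↦0, 3↦5, 4↦4, 5↦6, 6↦6]  zeros at y ∈ {2}
  x = 2: [0↦2, 1↦5, 2↦0, 3↦3, 4↦2, 5↦6, 6↦3]  zeros at y ∈ {2}
  x = 3: [0↦3, 1↦4, 2↦6, 3↦4, 4↦0, 5↦3, 6↦1]  zeros at y ∈ {4}
  x = 4: [0↦0, 1↦3, 2↦2, 3↦6, 4↦3, 5↦2, 6↦5]  zeros at y ∈ {0}
  x = 5: [0↦5, 1↦0, 2↦0, 3↦0, 4↦2, 5↦1, 6↦6]  zeros at y ∈ {1, 2, 3}
  x = 6: [0↦2, 1↦0, 2↦5, 3↦5, 4↦2, 5↦5, 6↦2]  zeros at y ∈ {1}
Collecting zeros: affine points = {(1, 2), (2, 2), (3, 4), (4, 0), (5, 1), (5, 2), (5, 3), (6, 1)}.
Total count |C(F_7)_aff| = 8.


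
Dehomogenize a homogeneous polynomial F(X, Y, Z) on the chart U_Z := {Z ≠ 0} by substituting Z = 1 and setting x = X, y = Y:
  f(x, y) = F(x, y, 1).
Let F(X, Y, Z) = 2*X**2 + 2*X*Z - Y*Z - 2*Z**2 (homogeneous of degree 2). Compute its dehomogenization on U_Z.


f(x, y) = 2*x**2 + 2*x - y - 2

On U_Z we set Z = 1. Each monomial c·X^i·Y^j·Z^k in F becomes c·x^i·y^j·1^k = c·x^i·y^j.
Substituting Z = 1: F(X, Y, 1) = 2*x**2 + 2*x - y - 2.
Note: deg(f) ≤ deg(F) = 2; strict inequality happens when F is divisible by Z (lost terms).


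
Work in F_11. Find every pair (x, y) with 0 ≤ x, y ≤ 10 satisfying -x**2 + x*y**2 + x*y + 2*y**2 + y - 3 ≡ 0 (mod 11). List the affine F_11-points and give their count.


Affine F_11-points: {(0, 1), (0, 4), (2, 1), (3, 9), (3, 10), (7, 2), (8, 10), (9, 4), (10, 2), (10, 9)}; count = 10.

For each of the 121 pairs (x, y) ∈ F_11², evaluate f(x, y) mod 11. Record the zeros.
  x = 0: [0↦8, 1↦0, 2↦7, 3↦7, 4↦0, 5↦8, 6↦9, 7↦3, 8↦1, 9↦3, 10↦9]  zeros at y ∈ {1, 4}
  x = 1: [0↦7, 1↦1, 2↦1, 3↦7, 4↦8, 5↦4, 6↦6, 7↦3, 8↦6, 9↦4, 10↦8]  zeros at y ∈ ∅
  x = 2: [0↦4, 1↦0, 2↦4, 3↦5, 4↦3, 5↦9, 6↦1, 7↦1, 8↦9, 9↦3, 10↦5]  zeros at y ∈ {1}
  x = 3: [0↦10, 1↦8, 2↦5, 3↦1, 4↦7, 5↦1, 6↦5, 7↦8, 8↦10, 9↦0, 10↦0]  zeros at y ∈ {9, 10}
  x = 4: [0↦3, 1↦3, 2↦4, 3↦6, 4↦9, 5↦2, 6↦7, 7↦2, 8↦9, 9↦6, 10↦4]  zeros at y ∈ ∅
  x = 5: [0↦5, 1↦7, 2↦1, 3↦9, 4↦9, 5↦1, 6↦7, 7↦5, 8↦6, 9↦10, 10↦6]  zeros at y ∈ ∅
  x = 6: [0↦5, 1↦9, 2↦7, 3↦10, 4↦7, 5↦9, 6↦5, 7↦6, 8↦1, 9↦1, 10↦6]  zeros at y ∈ ∅
  x = 7: [0↦3, 1↦9, 2↦0, 3↦9, 4↦3, 5↦4, 6↦1, 7↦5, 8↦5, 9↦1, 10↦4]  zeros at y ∈ {2}
  x = 8: [0↦10, 1↦7, 2↦2, 3↦6, 4↦8, 5↦8, 6↦6, 7↦2, 8↦7, 9↦10, 10↦0]  zeros at y ∈ {10}
  x = 9: [0↦4, 1↦3, 2↦2, 3↦1, 4↦0, 5↦10, 6↦9, 7↦8, 8↦7, 9↦6, 10↦5]  zeros at y ∈ {4}
  x = 10: [0↦7, 1↦8, 2↦0, 3↦5, 4↦1, 5↦10, 6↦10, 7↦1, 8↦5, 9↦0, 10↦8]  zeros at y ∈ {2, 9}
Collecting zeros: affine points = {(0, 1), (0, 4), (2, 1), (3, 9), (3, 10), (7, 2), (8, 10), (9, 4), (10, 2), (10, 9)}.
Total count |C(F_11)_aff| = 10.


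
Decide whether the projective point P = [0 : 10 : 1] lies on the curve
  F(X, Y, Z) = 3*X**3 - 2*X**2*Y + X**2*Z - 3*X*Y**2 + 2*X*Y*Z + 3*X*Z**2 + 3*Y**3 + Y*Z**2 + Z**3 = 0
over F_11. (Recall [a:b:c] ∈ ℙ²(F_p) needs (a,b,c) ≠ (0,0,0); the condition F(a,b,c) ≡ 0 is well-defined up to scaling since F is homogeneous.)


F(0,10,1) ≡ 8 (mod 11); P is NOT on the curve.

Evaluate F(0, 10, 1) term-by-term (mod 11).
  3*X**3 ↦ 3·0·1·1 = 0
  -2*X**2*Y ↦ -2·0·10·1 = 0
  X**2*Z ↦ 1·0·1·1 = 0
  -3*X*Y**2 ↦ -3·0·100·1 = 0
  2*X*Y*Z ↦ 2·0·10·1 = 0
  3*X*Z**2 ↦ 3·0·1·1 = 0
  3*Y**3 ↦ 3·1·1000·1 = 3000
  Y*Z**2 ↦ 1·1·10·1 = 10
  Z**3 ↦ 1·1·1·1 = 1
Sum: F(0, 10, 1) = (0) + (0) + (0) + (0) + (0) + (0) + (3000) + (10) + (1) = 3011.
Reducing mod 11: 3011 ≡ 8 (mod 11).
Since F(a, b, c) ≡ 8 ≠ 0 (mod 11), P does NOT lie on the curve.


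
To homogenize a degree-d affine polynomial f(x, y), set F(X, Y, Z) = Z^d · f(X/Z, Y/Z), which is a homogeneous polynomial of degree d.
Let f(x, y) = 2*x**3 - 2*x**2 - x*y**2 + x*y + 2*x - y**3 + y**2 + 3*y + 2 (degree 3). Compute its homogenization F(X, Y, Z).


F(X, Y, Z) = 2*X**3 - 2*X**2*Z - X*Y**2 + X*Y*Z + 2*X*Z**2 - Y**3 + Y**2*Z + 3*Y*Z**2 + 2*Z**3

deg(f) = 3.
Substitute x = X/Z, y = Y/Z into f, then multiply by Z^3.
  monomial 2·x^3·y^0 ↦ 2·X^3·Y^0·Z^0.
  monomial -2·x^2·y^0 ↦ -2·X^2·Y^0·Z^1.
  monomial -1·x^1·y^2 ↦ -1·X^1·Y^2·Z^0.
  monomial 1·x^1·y^1 ↦ 1·X^1·Y^1·Z^1.
  monomial 2·x^1·y^0 ↦ 2·X^1·Y^0·Z^2.
  monomial -1·x^0·y^3 ↦ -1·X^0·Y^3·Z^0.
  monomial 1·x^0·y^2 ↦ 1·X^0·Y^2·Z^1.
  monomial 3·x^0·y^1 ↦ 3·X^0·Y^1·Z^2.
  monomial 2·x^0·y^0 ↦ 2·X^0·Y^0·Z^3.
Collecting: F(X, Y, Z) = 2*X**3 - 2*X**2*Z - X*Y**2 + X*Y*Z + 2*X*Z**2 - Y**3 + Y**2*Z + 3*Y*Z**2 + 2*Z**3.


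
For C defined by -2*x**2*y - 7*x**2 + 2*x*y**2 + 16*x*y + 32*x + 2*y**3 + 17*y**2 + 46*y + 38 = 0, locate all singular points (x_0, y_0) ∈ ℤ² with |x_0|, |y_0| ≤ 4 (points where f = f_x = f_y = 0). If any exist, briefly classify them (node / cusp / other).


Singular points: {(1, -3)}; classification: node.

Compute partial derivatives:
  f_x = -4*x*y - 14*x + 2*y**2 + 16*y + 32.
  f_y = -2*x**2 + 4*x*y + 16*x + 6*y**2 + 34*y + 46.
Scan x_0 ∈ {−4, ..., 4}. For each x_0, f_y(x_0, y) is a polynomial in y; find its integer roots y ∈ {−4, ..., 4}, then test f_x and f at those candidates.
  x = -4: f_y(-4, y) = 6*y**2 + 18*y - 50; no integer root y with |y| ≤ 4.
  x = -3: f_y(-3, y) = 6*y**2 + 22*y - 20; no integer root y with |y| ≤ 4.
  x = -2: f_y(-2, y) = 6*y**2 + 26*y + 6; no integer root y with |y| ≤ 4.
  x = -1: f_y(-1, y) = 6*y**2 + 30*y + 28; no integer root y with |y| ≤ 4.
  x = 0: f_y(0, y) = 6*y**2 + 34*y + 46; no integer root y with |y| ≤ 4.
  x = 1: f_y(1, y) = 6*y**2 + 38*y + 60; vanishes at y ∈ {-3}. (1, -3): f_x = 0, f = 0 — SINGULAR.
  x = 2: f_y(2, y) = 6*y**2 + 42*y + 70; no integer root y with |y| ≤ 4.
  x = 3: f_y(3, y) = 6*y**2 + 46*y + 76; no integer root y with |y| ≤ 4.
  x = 4: f_y(4, y) = 6*y**2 + 50*y + 78; no integer root y with |y| ≤ 4.
Only singular point on the grid: (1, -3).
Classify: substitute x = 1 + u, y = -3 + v and expand: f = -2*u**2*v - u**2 + 2*u*v**2 + 2*v**3 + v**2.
No constant or linear terms (consistent with a singular point). Quadratic part: -u**2 + v**2. Cubic part: -2*u**2*v + 2*u*v**2 + 2*v**3.
The quadratic part v**2 - u**2 = (v − u)(v + u) splits into two distinct linear factors, so there are two distinct tangent lines y − -3 = ±(x − 1) — this is a node (ordinary double point).
Classification: node.


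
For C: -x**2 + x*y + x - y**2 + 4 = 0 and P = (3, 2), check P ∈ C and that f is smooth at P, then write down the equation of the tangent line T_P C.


Tangent line at P: -3*x - y + 11 = 0.

Step 1: f(3, 2) = 0, so P lies on C.
Step 2: partial derivatives
  f_x(x, y) = -2*x + y + 1, f_y(x, y) = x - 2*y.
  f_x(P) = -3, f_y(P) = -1 (gradient nonzero, so P is smooth).
Step 3: tangent line at P: -3·(x − 3) + -1·(y − 2) = 0.
Expanding: -3*x - y + 11 = 0.


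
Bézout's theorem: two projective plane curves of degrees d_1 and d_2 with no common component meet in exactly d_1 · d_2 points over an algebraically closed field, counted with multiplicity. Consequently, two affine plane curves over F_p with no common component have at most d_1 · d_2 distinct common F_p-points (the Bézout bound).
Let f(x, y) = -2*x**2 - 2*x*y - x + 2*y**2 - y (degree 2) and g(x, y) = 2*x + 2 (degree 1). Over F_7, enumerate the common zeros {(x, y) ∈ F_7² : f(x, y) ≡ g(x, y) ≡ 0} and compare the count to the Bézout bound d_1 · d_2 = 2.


Common zeros: {(6, 4), (6, 6)}; count = 2; Bézout bound = 2.

deg(f) = 2, deg(g) = 1, so Bézout bound = 2.
Scan x ∈ F_7. For each x, list the y ∈ F_7 with f(x, y) ≡ 0 and those with g(x, y) ≡ 0 (mod 7); the common zeros in that column are the intersection.
  x = 0: f ≡ 0 at y ∈ {0, 4}; g ≡ 0 at y ∈ ∅; common: ∅.
  x = 1: f ≡ 0 at y ∈ ∅; g ≡ 0 at y ∈ ∅; common: ∅.
  x = 2: f ≡ 0 at y ∈ {3}; g ≡ 0 at y ∈ ∅; common: ∅.
  x = 3: f ≡ 0 at y ∈ {0}; g ≡ 0 at y ∈ ∅; common: ∅.
  x = 4: f ≡ 0 at y ∈ ∅; g ≡ 0 at y ∈ ∅; common: ∅.
  x = 5: f ≡ 0 at y ∈ {3, 6}; g ≡ 0 at y ∈ ∅; common: ∅.
  x = 6: f ≡ 0 at y ∈ {4, 6}; g ≡ 0 at y ∈ {0, 1, 2, 3, 4, 5, 6}; common: {4, 6}.
Collecting: common zeros = {(6, 4), (6, 6)}, so the count is 2.
Comparison with the Bézout bound: 2 ≤ 2 = deg(f)·deg(g), as expected for curves with no common component (the bound is attained).


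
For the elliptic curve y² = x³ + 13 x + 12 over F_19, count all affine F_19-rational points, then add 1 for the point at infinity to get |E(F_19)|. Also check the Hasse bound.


Affine points = {(1, 8), (1, 11), (7, 3), (7, 16), (8, 1), (8, 18), (11, 2), (11, 17), (17, 4), (17, 15), (18, 6), (18, 13)}; affine count = 12; |E(F_19)| = 13.

Discriminant check: Δ ∝ 4a³ + 27b² = 4·13³ + 27·12² = 4·2197 + 27·144 ≡ 3 (mod 19). Nonzero ⇒ E is nonsingular.
For each x ∈ F_19, compute rhs = x³ + 13·x + 12 mod 19, then count y ∈ F_19 with y² ≡ rhs.
  x = 0: rhs = 12, matching y values: none (0 points).
  x = 1: rhs = 7, matching y values: 8, 11 (2 points).
  x = 2: rhs = 8, matching y values: none (0 points).
  x = 3: rhs = 2, matching y values: none (0 points).
  x = 4: rhs = 14, matching y values: none (0 points).
  x = 5: rhs = 12, matching y values: none (0 points).
  x = 6: rhs = 2, matching y values: none (0 points).
  x = 7: rhs = 9, matching y values: 3, 16 (2 points).
  x = 8: rhs = 1, matching y values: 1, 18 (2 points).
  x = 9: rhs = 3, matching y values: none (0 points).
  x = 10: rhs = 2, matching y values: none (0 points).
  x = 11: rhs = 4, matching y values: 2, 17 (2 points).
  x = 12: rhs = 15, matching y values: none (0 points).
  x = 13: rhs = 3, matching y values: none (0 points).
  x = 14: rhs = 12, matching y values: none (0 points).
  x = 15: rhs = 10, matching y values: none (0 points).
  x = 16: rhs = 3, matching y values: none (0 points).
  x = 17: rhs = 16, matching y values: 4, 15 (2 points).
  x = 18: rhs = 17, matching y values: 6, 13 (2 points).
Total affine count: 12.
Full point count |E(F_19)| = 12 + 1 = 13.
Hasse bound: |13 − (19+1)| = |-7| = 7 ≤ 2√19 ≈ 8.7178 ✓.


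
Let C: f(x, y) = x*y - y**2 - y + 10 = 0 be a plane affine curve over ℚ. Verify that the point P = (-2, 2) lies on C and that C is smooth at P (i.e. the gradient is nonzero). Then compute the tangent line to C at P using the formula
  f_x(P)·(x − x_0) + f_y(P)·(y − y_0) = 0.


Tangent line at P: 2*x - 7*y + 18 = 0.

Step 1: f(-2, 2) = 0, so P lies on C.
Step 2: partial derivatives
  f_x(x, y) = y, f_y(x, y) = x - 2*y - 1.
  f_x(P) = 2, f_y(P) = -7 (gradient nonzero, so P is smooth).
Step 3: tangent line at P: 2·(x − -2) + -7·(y − 2) = 0.
Expanding: 2*x - 7*y + 18 = 0.


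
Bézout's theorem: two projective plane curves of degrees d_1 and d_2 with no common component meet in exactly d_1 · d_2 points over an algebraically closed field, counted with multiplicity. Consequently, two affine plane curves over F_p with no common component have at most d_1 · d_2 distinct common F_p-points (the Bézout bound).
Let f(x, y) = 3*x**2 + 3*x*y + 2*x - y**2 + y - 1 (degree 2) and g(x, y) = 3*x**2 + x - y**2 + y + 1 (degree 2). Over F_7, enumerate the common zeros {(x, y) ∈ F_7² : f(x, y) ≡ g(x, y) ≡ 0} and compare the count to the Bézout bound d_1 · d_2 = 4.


Common zeros: ∅; count = 0; Bézout bound = 4.

deg(f) = 2, deg(g) = 2, so Bézout bound = 4.
Scan x ∈ F_7. For each x, list the y ∈ F_7 with f(x, y) ≡ 0 and those with g(x, y) ≡ 0 (mod 7); the common zeros in that column are the intersection.
  x = 0: f ≡ 0 at y ∈ {3, 5}; g ≡ 0 at y ∈ ∅; common: ∅.
  x = 1: f ≡ 0 at y ∈ {1, 3}; g ≡ 0 at y ∈ {4}; common: ∅.
  x = 2: f ≡ 0 at y ∈ {1, 6}; g ≡ 0 at y ∈ ∅; common: ∅.
  x = 3: f ≡ 0 at y ∈ {4, 6}; g ≡ 0 at y ∈ ∅; common: ∅.
  x = 4: f ≡ 0 at y ∈ {2, 4}; g ≡ 0 at y ∈ ∅; common: ∅.
  x = 5: f ≡ 0 at y ∈ {0, 2}; g ≡ 0 at y ∈ ∅; common: ∅.
  x = 6: f ≡ 0 at y ∈ {0, 5}; g ≡ 0 at y ∈ ∅; common: ∅.
Collecting: common zeros = ∅, so the count is 0.
Comparison with the Bézout bound: 0 ≤ 4 = deg(f)·deg(g), as expected for curves with no common component (the affine F_7-count falls short of the bound because intersections may lie at infinity, over extension fields, or carry multiplicity).


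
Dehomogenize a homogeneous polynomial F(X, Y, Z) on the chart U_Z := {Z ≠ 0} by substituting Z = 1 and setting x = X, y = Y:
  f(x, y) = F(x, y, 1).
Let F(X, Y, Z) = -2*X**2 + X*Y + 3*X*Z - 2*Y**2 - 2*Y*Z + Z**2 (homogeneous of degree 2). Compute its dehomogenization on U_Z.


f(x, y) = -2*x**2 + x*y + 3*x - 2*y**2 - 2*y + 1

On U_Z we set Z = 1. Each monomial c·X^i·Y^j·Z^k in F becomes c·x^i·y^j·1^k = c·x^i·y^j.
Substituting Z = 1: F(X, Y, 1) = -2*x**2 + x*y + 3*x - 2*y**2 - 2*y + 1.
Note: deg(f) ≤ deg(F) = 2; strict inequality happens when F is divisible by Z (lost terms).


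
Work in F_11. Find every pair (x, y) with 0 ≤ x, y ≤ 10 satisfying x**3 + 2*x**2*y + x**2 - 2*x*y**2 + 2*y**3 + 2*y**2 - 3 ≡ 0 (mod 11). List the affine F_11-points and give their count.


Affine F_11-points: {(0, 5), (0, 7), (0, 9), (2, 2), (3, 0), (3, 6), (3, 7), (4, 0), (4, 7), (5, 2), (6, 3), (6, 10), (8, 10), (9, 10), (10, 2)}; count = 15.

For each of the 121 pairs (x, y) ∈ F_11², evaluate f(x, y) mod 11. Record the zeros.
  x = 0: [0↦8, 1↦1, 2↦10, 3↦3, 4↦3, 5↦0, 6↦6, 7↦0, 8↦5, 9↦0, 10↦8]  zeros at y ∈ {5, 7, 9}
  x = 1: [0↦10, 1↦3, 2↦8, 3↦4, 4↦3, 5↦6, 6↦3, 7↦6, 8↦5, 9↦1, 10↦6]  zeros at y ∈ ∅
  x = 2: [0↦9, 1↦6, 2↦0, 3↦3, 4↦5, 5↦7, 6↦10, 7↦4, 8↦1, 9↦2, 10↦8]  zeros at y ∈ {2}
  x = 3: [0↦0, 1↦5, 2↦3, 3↦6, 4↦4, 5↦9, 6↦0, 7↦0, 8↦10, 9↦9, 10↦9]  zeros at y ∈ {0, 6, 7}
  x = 4: [0↦0, 1↦6, 2↦1, 3↦8, 4↦6, 5↦7, 6↦1, 7↦0, 8↦5, 9↦6, 10↦4]  zeros at y ∈ {0, 7}
  x = 5: [0↦4, 1↦4, 2↦0, 3↦4, 4↦6, 5↦7, 6↦8, 7↦10, 8↦3, 9↦10, 10↦10]  zeros at y ∈ {2}
  x = 6: [0↦7, 1↦5, 2↦6, 3↦0, 4↦10, 5↦4, 6↦5, 7↦3, 8↦10, 9↦5, 10↦0]  zeros at y ∈ {3, 10}
  x = 7: [0↦4, 1↦4, 2↦3, 3↦2, 4↦2, 5↦4, 6↦9, 7↦7, 8↦10, 9↦8, 10↦2]  zeros at y ∈ ∅
  x = 8: [0↦1, 1↦7, 2↦8, 3↦5, 4↦10, 5↦2, 6↦4, 7↦6, 8↦9, 9↦3, 10↦0]  zeros at y ∈ {10}
  x = 9: [0↦4, 1↦9, 2↦5, 3↦4, 4↦7, 5↦4, 6↦7, 7↦6, 8↦2, 9↦7, 10↦0]  zeros at y ∈ {10}
  x = 10: [0↦8, 1↦5, 2↦0, 3↦5, 4↦10, 5↦5, 6↦2, 7↦2, 8↦6, 9↦4, 10↦8]  zeros at y ∈ {2}
Collecting zeros: affine points = {(0, 5), (0, 7), (0, 9), (2, 2), (3, 0), (3, 6), (3, 7), (4, 0), (4, 7), (5, 2), (6, 3), (6, 10), (8, 10), (9, 10), (10, 2)}.
Total count |C(F_11)_aff| = 15.


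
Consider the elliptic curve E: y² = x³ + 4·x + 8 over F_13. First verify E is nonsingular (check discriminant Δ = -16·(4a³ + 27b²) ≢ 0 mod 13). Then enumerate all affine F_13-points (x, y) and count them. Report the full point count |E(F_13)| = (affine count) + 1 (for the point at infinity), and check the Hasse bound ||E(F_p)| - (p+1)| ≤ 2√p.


Affine points = {(1, 0), (4, 6), (4, 7), (5, 6), (5, 7), (6, 1), (6, 12), (12, 4), (12, 9)}; affine count = 9; |E(F_13)| = 10.

Discriminant check: Δ ∝ 4a³ + 27b² = 4·4³ + 27·8² = 4·64 + 27·64 ≡ 8 (mod 13). Nonzero ⇒ E is nonsingular.
For each x ∈ F_13, compute rhs = x³ + 4·x + 8 mod 13, then count y ∈ F_13 with y² ≡ rhs.
  x = 0: rhs = 8, matching y values: none (0 points).
  x = 1: rhs = 0, matching y values: 0 (1 points).
  x = 2: rhs = 11, matching y values: none (0 points).
  x = 3: rhs = 8, matching y values: none (0 points).
  x = 4: rhs = 10, matching y values: 6, 7 (2 points).
  x = 5: rhs = 10, matching y values: 6, 7 (2 points).
  x = 6: rhs = 1, matching y values: 1, 12 (2 points).
  x = 7: rhs = 2, matching y values: none (0 points).
  x = 8: rhs = 6, matching y values: none (0 points).
  x = 9: rhs = 6, matching y values: none (0 points).
  x = 10: rhs = 8, matching y values: none (0 points).
  x = 11: rhs = 5, matching y values: none (0 points).
  x = 12: rhs = 3, matching y values: 4, 9 (2 points).
Total affine count: 9.
Full point count |E(F_13)| = 9 + 1 = 10.
Hasse bound: |10 − (13+1)| = |-4| = 4 ≤ 2√13 ≈ 7.2111 ✓.


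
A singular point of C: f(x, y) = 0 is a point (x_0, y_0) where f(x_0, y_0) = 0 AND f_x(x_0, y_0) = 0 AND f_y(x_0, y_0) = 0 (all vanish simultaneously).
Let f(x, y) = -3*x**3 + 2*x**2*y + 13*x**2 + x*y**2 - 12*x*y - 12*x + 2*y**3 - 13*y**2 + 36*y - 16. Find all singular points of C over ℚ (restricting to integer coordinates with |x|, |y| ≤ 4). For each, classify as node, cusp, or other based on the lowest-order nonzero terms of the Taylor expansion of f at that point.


Singular points: {(2, 2)}; classification: node.

Compute partial derivatives:
  f_x = -9*x**2 + 4*x*y + 26*x + y**2 - 12*y - 12.
  f_y = 2*x**2 + 2*x*y - 12*x + 6*y**2 - 26*y + 36.
Scan x_0 ∈ {−4, ..., 4}. For each x_0, f_y(x_0, y) is a polynomial in y; find its integer roots y ∈ {−4, ..., 4}, then test f_x and f at those candidates.
  x = -4: f_y(-4, y) = 6*y**2 - 34*y + 116; no integer root y with |y| ≤ 4.
  x = -3: f_y(-3, y) = 6*y**2 - 32*y + 90; no integer root y with |y| ≤ 4.
  x = -2: f_y(-2, y) = 6*y**2 - 30*y + 68; no integer root y with |y| ≤ 4.
  x = -1: f_y(-1, y) = 6*y**2 - 28*y + 50; no integer root y with |y| ≤ 4.
  x = 0: f_y(0, y) = 6*y**2 - 26*y + 36; no integer root y with |y| ≤ 4.
  x = 1: f_y(1, y) = 6*y**2 - 24*y + 26; no integer root y with |y| ≤ 4.
  x = 2: f_y(2, y) = 6*y**2 - 22*y + 20; vanishes at y ∈ {2}. (2, 2): f_x = 0, f = 0 — SINGULAR.
  x = 3: f_y(3, y) = 6*y**2 - 20*y + 18; no integer root y with |y| ≤ 4.
  x = 4: f_y(4, y) = 6*y**2 - 18*y + 20; no integer root y with |y| ≤ 4.
Only singular point on the grid: (2, 2).
Classify: substitute x = 2 + u, y = 2 + v and expand: f = -3*u**3 + 2*u**2*v - u**2 + u*v**2 + 2*v**3 + v**2.
No constant or linear terms (consistent with a singular point). Quadratic part: -u**2 + v**2. Cubic part: -3*u**3 + 2*u**2*v + u*v**2 + 2*v**3.
The quadratic part v**2 - u**2 = (v − u)(v + u) splits into two distinct linear factors, so there are two distinct tangent lines y − 2 = ±(x − 2) — this is a node (ordinary double point).
Classification: node.


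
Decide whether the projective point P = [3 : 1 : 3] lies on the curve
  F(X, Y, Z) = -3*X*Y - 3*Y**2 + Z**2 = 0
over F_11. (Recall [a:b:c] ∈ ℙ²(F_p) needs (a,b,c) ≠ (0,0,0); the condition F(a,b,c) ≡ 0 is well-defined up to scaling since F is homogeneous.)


F(3,1,3) ≡ 8 (mod 11); P is NOT on the curve.

Evaluate F(3, 1, 3) term-by-term (mod 11).
  -3*X*Y ↦ -3·3·1·1 = -9
  -3*Y**2 ↦ -3·1·1·1 = -3
  Z**2 ↦ 1·1·1·9 = 9
Sum: F(3, 1, 3) = (-9) + (-3) + (9) = -3.
Reducing mod 11: -3 ≡ 8 (mod 11).
Since F(a, b, c) ≡ 8 ≠ 0 (mod 11), P does NOT lie on the curve.


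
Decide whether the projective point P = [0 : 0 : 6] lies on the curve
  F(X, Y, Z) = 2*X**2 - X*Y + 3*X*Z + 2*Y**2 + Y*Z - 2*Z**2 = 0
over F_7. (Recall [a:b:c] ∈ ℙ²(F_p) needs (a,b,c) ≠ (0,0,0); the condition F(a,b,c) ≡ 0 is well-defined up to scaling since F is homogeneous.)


F(0,0,6) ≡ 5 (mod 7); P is NOT on the curve.

Evaluate F(0, 0, 6) term-by-term (mod 7).
  2*X**2 ↦ 2·0·1·1 = 0
  -X*Y ↦ -1·0·0·1 = 0
  3*X*Z ↦ 3·0·1·6 = 0
  2*Y**2 ↦ 2·1·0·1 = 0
  Y*Z ↦ 1·1·0·6 = 0
  -2*Z**2 ↦ -2·1·1·36 = -72
Sum: F(0, 0, 6) = (0) + (0) + (0) + (0) + (0) + (-72) = -72.
Reducing mod 7: -72 ≡ 5 (mod 7).
Since F(a, b, c) ≡ 5 ≠ 0 (mod 7), P does NOT lie on the curve.


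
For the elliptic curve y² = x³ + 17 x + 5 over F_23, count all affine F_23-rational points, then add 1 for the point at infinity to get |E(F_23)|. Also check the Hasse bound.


Affine points = {(1, 0), (2, 1), (2, 22), (5, 10), (5, 13), (6, 1), (6, 22), (8, 3), (8, 20), (9, 6), (9, 17), (10, 5), (10, 18), (13, 10), (13, 13), (15, 1), (15, 22), (16, 7), (16, 16), (17, 3), (17, 20), (18, 5), (18, 18), (21, 3), (21, 20)}; affine count = 25; |E(F_23)| = 26.

Discriminant check: Δ ∝ 4a³ + 27b² = 4·17³ + 27·5² = 4·4913 + 27·25 ≡ 18 (mod 23). Nonzero ⇒ E is nonsingular.
For each x ∈ F_23, compute rhs = x³ + 17·x + 5 mod 23, then count y ∈ F_23 with y² ≡ rhs.
  x = 0: rhs = 5, matching y values: none (0 points).
  x = 1: rhs = 0, matching y values: 0 (1 points).
  x = 2: rhs = 1, matching y values: 1, 22 (2 points).
  x = 3: rhs = 14, matching y values: none (0 points).
  x = 4: rhs = 22, matching y values: none (0 points).
  x = 5: rhs = 8, matching y values: 10, 13 (2 points).
  x = 6: rhs = 1, matching y values: 1, 22 (2 points).
  x = 7: rhs = 7, matching y values: none (0 points).
  x = 8: rhs = 9, matching y values: 3, 20 (2 points).
  x = 9: rhs = 13, matching y values: 6, 17 (2 points).
  x = 10: rhs = 2, matching y values: 5, 18 (2 points).
  x = 11: rhs = 5, matching y values: none (0 points).
  x = 12: rhs = 5, matching y values: none (0 points).
  x = 13: rhs = 8, matching y values: 10, 13 (2 points).
  x = 14: rhs = 20, matching y values: none (0 points).
  x = 15: rhs = 1, matching y values: 1, 22 (2 points).
  x = 16: rhs = 3, matching y values: 7, 16 (2 points).
  x = 17: rhs = 9, matching y values: 3, 20 (2 points).
  x = 18: rhs = 2, matching y values: 5, 18 (2 points).
  x = 19: rhs = 11, matching y values: none (0 points).
  x = 20: rhs = 19, matching y values: none (0 points).
  x = 21: rhs = 9, matching y values: 3, 20 (2 points).
  x = 22: rhs = 10, matching y values: none (0 points).
Total affine count: 25.
Full point count |E(F_23)| = 25 + 1 = 26.
Hasse bound: |26 − (23+1)| = |2| = 2 ≤ 2√23 ≈ 9.5917 ✓.


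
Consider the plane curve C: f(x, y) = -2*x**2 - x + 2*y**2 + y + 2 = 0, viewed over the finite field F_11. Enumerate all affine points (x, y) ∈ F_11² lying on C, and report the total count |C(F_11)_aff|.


Affine F_11-points: {(1, 6), (1, 10), (4, 6), (4, 10), (6, 2), (6, 3), (7, 8), (9, 8), (10, 2), (10, 3)}; count = 10.

For each of the 121 pairs (x, y) ∈ F_11², evaluate f(x, y) mod 11. Record the zeros.
  x = 0: [0↦2, 1↦5, 2↦1, 3↦1, 4↦5, 5↦2, 6↦3, 7↦8, 8↦6, 9↦8, 10↦3]  zeros at y ∈ ∅
  x = 1: [0↦10, 1↦2, 2↦9, 3↦9, 4↦2, 5↦10, 6↦0, 7↦5, 8↦3, 9↦5, 10↦0]  zeros at y ∈ {6, 10}
  x = 2: [0↦3, 1↦6, 2↦2, 3↦2, 4↦6, 5↦3, 6↦4, 7↦9, 8↦7, 9↦9, 10↦4]  zeros at y ∈ ∅
  x = 3: [0↦3, 1↦6, 2↦2, 3↦2, 4↦6, 5↦3, 6↦4, 7↦9, 8↦7, 9↦9, 10↦4]  zeros at y ∈ ∅
  x = 4: [0↦10, 1↦2, 2↦9, 3↦9, 4↦2, 5↦10, 6↦0, 7↦5, 8↦3, 9↦5, 10↦0]  zeros at y ∈ {6, 10}
  x = 5: [0↦2, 1↦5, 2↦1, 3↦1, 4↦5, 5↦2, 6↦3, 7↦8, 8↦6, 9↦8, 10↦3]  zeros at y ∈ ∅
  x = 6: [0↦1, 1↦4, 2↦0, 3↦0, 4↦4, 5↦1, 6↦2, 7↦7, 8↦5, 9↦7, 10↦2]  zeros at y ∈ {2, 3}
  x = 7: [0↦7, 1↦10, 2↦6, 3↦6, 4↦10, 5↦7, 6↦8, 7↦2, 8↦0, 9↦2, 10↦8]  zeros at y ∈ {8}
  x = 8: [0↦9, 1↦1, 2↦8, 3↦8, 4↦1, 5↦9, 6↦10, 7↦4, 8↦2, 9↦4, 10↦10]  zeros at y ∈ ∅
  x = 9: [0↦7, 1↦10, 2↦6, 3↦6, 4↦10, 5↦7, 6↦8, 7↦2, 8↦0, 9↦2, 10↦8]  zeros at y ∈ {8}
  x = 10: [0↦1, 1↦4, 2↦0, 3↦0, 4↦4, 5↦1, 6↦2, 7↦7, 8↦5, 9↦7, 10↦2]  zeros at y ∈ {2, 3}
Collecting zeros: affine points = {(1, 6), (1, 10), (4, 6), (4, 10), (6, 2), (6, 3), (7, 8), (9, 8), (10, 2), (10, 3)}.
Total count |C(F_11)_aff| = 10.


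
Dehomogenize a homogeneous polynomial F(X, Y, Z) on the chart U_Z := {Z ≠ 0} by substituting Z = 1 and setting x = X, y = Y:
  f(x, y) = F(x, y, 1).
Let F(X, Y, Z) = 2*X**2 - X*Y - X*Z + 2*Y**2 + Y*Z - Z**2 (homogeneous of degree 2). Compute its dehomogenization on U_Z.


f(x, y) = 2*x**2 - x*y - x + 2*y**2 + y - 1

On U_Z we set Z = 1. Each monomial c·X^i·Y^j·Z^k in F becomes c·x^i·y^j·1^k = c·x^i·y^j.
Substituting Z = 1: F(X, Y, 1) = 2*x**2 - x*y - x + 2*y**2 + y - 1.
Note: deg(f) ≤ deg(F) = 2; strict inequality happens when F is divisible by Z (lost terms).


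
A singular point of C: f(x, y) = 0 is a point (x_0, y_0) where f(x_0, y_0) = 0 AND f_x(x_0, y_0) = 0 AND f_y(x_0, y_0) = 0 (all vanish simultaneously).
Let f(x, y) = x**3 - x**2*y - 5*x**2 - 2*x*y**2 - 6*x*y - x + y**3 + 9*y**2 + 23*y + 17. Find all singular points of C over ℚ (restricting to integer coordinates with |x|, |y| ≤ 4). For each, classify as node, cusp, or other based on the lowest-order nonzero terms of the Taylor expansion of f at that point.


Singular points: {(1, -2)}; classification: cusp.

Compute partial derivatives:
  f_x = 3*x**2 - 2*x*y - 10*x - 2*y**2 - 6*y - 1.
  f_y = -x**2 - 4*x*y - 6*x + 3*y**2 + 18*y + 23.
Scan x_0 ∈ {−4, ..., 4}. For each x_0, f_y(x_0, y) is a polynomial in y; find its integer roots y ∈ {−4, ..., 4}, then test f_x and f at those candidates.
  x = -4: f_y(-4, y) = 3*y**2 + 34*y + 31; vanishes at y ∈ {-1}. (-4, -1): f_x = 83 ≠ 0.
  x = -3: f_y(-3, y) = 3*y**2 + 30*y + 32; no integer root y with |y| ≤ 4.
  x = -2: f_y(-2, y) = 3*y**2 + 26*y + 31; no integer root y with |y| ≤ 4.
  x = -1: f_y(-1, y) = 3*y**2 + 22*y + 28; no integer root y with |y| ≤ 4.
  x = 0: f_y(0, y) = 3*y**2 + 18*y + 23; no integer root y with |y| ≤ 4.
  x = 1: f_y(1, y) = 3*y**2 + 14*y + 16; vanishes at y ∈ {-2}. (1, -2): f_x = 0, f = 0 — SINGULAR.
  x = 2: f_y(2, y) = 3*y**2 + 10*y + 7; vanishes at y ∈ {-1}. (2, -1): f_x = -1 ≠ 0.
  x = 3: f_y(3, y) = 3*y**2 + 6*y - 4; no integer root y with |y| ≤ 4.
  x = 4: f_y(4, y) = 3*y**2 + 2*y - 17; no integer root y with |y| ≤ 4.
Only singular point on the grid: (1, -2).
Classify: substitute x = 1 + u, y = -2 + v and expand: f = u**3 - u**2*v - 2*u*v**2 + v**3 + v**2.
No constant or linear terms (consistent with a singular point). Quadratic part: v**2. Cubic part: u**3 - u**2*v - 2*u*v**2 + v**3.
The quadratic part v**2 is a perfect square, so there is a single (double) tangent line v = 0, i.e. y = -2. Restricting the cubic part to that line (v = 0) leaves u**3 ≠ 0, so f is not divisible by v and the branch is v² ≈ -u**3 to lowest order — this is a cusp.
Classification: cusp.


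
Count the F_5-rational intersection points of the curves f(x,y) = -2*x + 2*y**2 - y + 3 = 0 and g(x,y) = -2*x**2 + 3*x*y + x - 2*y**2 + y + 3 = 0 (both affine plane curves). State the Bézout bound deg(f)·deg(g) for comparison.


Common zeros: {(4, 0)}; count = 1; Bézout bound = 4.

deg(f) = 2, deg(g) = 2, so Bézout bound = 4.
Scan x ∈ F_5. For each x, list the y ∈ F_5 with f(x, y) ≡ 0 and those with g(x, y) ≡ 0 (mod 5); the common zeros in that column are the intersection.
  x = 0: f ≡ 0 at y ∈ ∅; g ≡ 0 at y ∈ {4}; common: ∅.
  x = 1: f ≡ 0 at y ∈ ∅; g ≡ 0 at y ∈ ∅; common: ∅.
  x = 2: f ≡ 0 at y ∈ {1, 2}; g ≡ 0 at y ∈ {3}; common: ∅.
  x = 3: f ≡ 0 at y ∈ {4}; g ≡ 0 at y ∈ {2, 3}; common: ∅.
  x = 4: f ≡ 0 at y ∈ {0, 3}; g ≡ 0 at y ∈ {0, 4}; common: {0}.
Collecting: common zeros = {(4, 0)}, so the count is 1.
Comparison with the Bézout bound: 1 ≤ 4 = deg(f)·deg(g), as expected for curves with no common component (the affine F_5-count falls short of the bound because intersections may lie at infinity, over extension fields, or carry multiplicity).


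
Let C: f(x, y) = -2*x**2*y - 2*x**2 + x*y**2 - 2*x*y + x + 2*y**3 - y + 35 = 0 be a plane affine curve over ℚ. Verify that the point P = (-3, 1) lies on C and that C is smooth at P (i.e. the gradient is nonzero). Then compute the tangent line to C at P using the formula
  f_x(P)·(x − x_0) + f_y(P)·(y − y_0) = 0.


Tangent line at P: 24*x - 13*y + 85 = 0.

Step 1: f(-3, 1) = 0, so P lies on C.
Step 2: partial derivatives
  f_x(x, y) = -4*x*y - 4*x + y**2 - 2*y + 1, f_y(x, y) = -2*x**2 + 2*x*y - 2*x + 6*y**2 - 1.
  f_x(P) = 24, f_y(P) = -13 (gradient nonzero, so P is smooth).
Step 3: tangent line at P: 24·(x − -3) + -13·(y − 1) = 0.
Expanding: 24*x - 13*y + 85 = 0.


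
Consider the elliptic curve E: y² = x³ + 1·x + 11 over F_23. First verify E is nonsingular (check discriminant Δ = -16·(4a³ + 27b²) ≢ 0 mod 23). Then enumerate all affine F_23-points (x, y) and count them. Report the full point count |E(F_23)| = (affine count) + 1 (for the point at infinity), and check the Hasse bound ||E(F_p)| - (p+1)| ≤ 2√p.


Affine points = {(1, 6), (1, 17), (3, 8), (3, 15), (5, 7), (5, 16), (6, 7), (6, 16), (7, 4), (7, 19), (8, 5), (8, 18), (9, 6), (9, 17), (10, 3), (10, 20), (12, 7), (12, 16), (13, 6), (13, 17), (14, 3), (14, 20), (16, 11), (16, 12), (19, 9), (19, 14), (20, 2), (20, 21), (21, 1), (21, 22), (22, 3), (22, 20)}; affine count = 32; |E(F_23)| = 33.

Discriminant check: Δ ∝ 4a³ + 27b² = 4·1³ + 27·11² = 4·1 + 27·121 ≡ 5 (mod 23). Nonzero ⇒ E is nonsingular.
For each x ∈ F_23, compute rhs = x³ + 1·x + 11 mod 23, then count y ∈ F_23 with y² ≡ rhs.
  x = 0: rhs = 11, matching y values: none (0 points).
  x = 1: rhs = 13, matching y values: 6, 17 (2 points).
  x = 2: rhs = 21, matching y values: none (0 points).
  x = 3: rhs = 18, matching y values: 8, 15 (2 points).
  x = 4: rhs = 10, matching y values: none (0 points).
  x = 5: rhs = 3, matching y values: 7, 16 (2 points).
  x = 6: rhs = 3, matching y values: 7, 16 (2 points).
  x = 7: rhs = 16, matching y values: 4, 19 (2 points).
  x = 8: rhs = 2, matching y values: 5, 18 (2 points).
  x = 9: rhs = 13, matching y values: 6, 17 (2 points).
  x = 10: rhs = 9, matching y values: 3, 20 (2 points).
  x = 11: rhs = 19, matching y values: none (0 points).
  x = 12: rhs = 3, matching y values: 7, 16 (2 points).
  x = 13: rhs = 13, matching y values: 6, 17 (2 points).
  x = 14: rhs = 9, matching y values: 3, 20 (2 points).
  x = 15: rhs = 20, matching y values: none (0 points).
  x = 16: rhs = 6, matching y values: 11, 12 (2 points).
  x = 17: rhs = 19, matching y values: none (0 points).
  x = 18: rhs = 19, matching y values: none (0 points).
  x = 19: rhs = 12, matching y values: 9, 14 (2 points).
  x = 20: rhs = 4, matching y values: 2, 21 (2 points).
  x = 21: rhs = 1, matching y values: 1, 22 (2 points).
  x = 22: rhs = 9, matching y values: 3, 20 (2 points).
Total affine count: 32.
Full point count |E(F_23)| = 32 + 1 = 33.
Hasse bound: |33 − (23+1)| = |9| = 9 ≤ 2√23 ≈ 9.5917 ✓.


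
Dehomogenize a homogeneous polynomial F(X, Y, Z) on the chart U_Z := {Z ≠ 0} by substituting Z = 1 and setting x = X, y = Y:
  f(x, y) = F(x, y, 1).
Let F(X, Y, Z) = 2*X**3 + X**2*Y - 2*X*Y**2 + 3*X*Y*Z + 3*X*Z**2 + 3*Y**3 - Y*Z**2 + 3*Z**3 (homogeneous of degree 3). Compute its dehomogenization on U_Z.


f(x, y) = 2*x**3 + x**2*y - 2*x*y**2 + 3*x*y + 3*x + 3*y**3 - y + 3

On U_Z we set Z = 1. Each monomial c·X^i·Y^j·Z^k in F becomes c·x^i·y^j·1^k = c·x^i·y^j.
Substituting Z = 1: F(X, Y, 1) = 2*x**3 + x**2*y - 2*x*y**2 + 3*x*y + 3*x + 3*y**3 - y + 3.
Note: deg(f) ≤ deg(F) = 3; strict inequality happens when F is divisible by Z (lost terms).
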